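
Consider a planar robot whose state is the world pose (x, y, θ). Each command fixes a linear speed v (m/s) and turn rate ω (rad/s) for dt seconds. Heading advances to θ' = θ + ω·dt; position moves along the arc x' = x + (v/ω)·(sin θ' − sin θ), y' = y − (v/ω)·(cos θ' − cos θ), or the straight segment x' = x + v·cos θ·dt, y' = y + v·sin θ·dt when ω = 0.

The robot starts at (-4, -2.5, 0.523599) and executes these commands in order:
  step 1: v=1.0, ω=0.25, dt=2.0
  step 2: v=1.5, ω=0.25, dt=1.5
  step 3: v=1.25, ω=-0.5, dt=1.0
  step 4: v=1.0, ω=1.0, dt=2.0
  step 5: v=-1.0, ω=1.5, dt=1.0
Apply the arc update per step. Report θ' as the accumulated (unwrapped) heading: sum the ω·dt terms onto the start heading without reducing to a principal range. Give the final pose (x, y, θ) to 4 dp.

(-1.0371, 4.1396, 4.3986)

step 1: θ'=1.0236 (R=4.0000) → pose (-2.5841, -1.1171, 1.0236)
step 2: θ'=1.3986 (R=6.0000) → pose (-1.7967, 0.9766, 1.3986)
step 3: θ'=0.8986 (R=-2.5000) → pose (-1.2898, 2.1050, 0.8986)
step 4: θ'=2.8986 (R=1.0000) → pose (-1.8317, 3.6983, 2.8986)
step 5: θ'=4.3986 (R=-0.6667) → pose (-1.0371, 4.1396, 4.3986)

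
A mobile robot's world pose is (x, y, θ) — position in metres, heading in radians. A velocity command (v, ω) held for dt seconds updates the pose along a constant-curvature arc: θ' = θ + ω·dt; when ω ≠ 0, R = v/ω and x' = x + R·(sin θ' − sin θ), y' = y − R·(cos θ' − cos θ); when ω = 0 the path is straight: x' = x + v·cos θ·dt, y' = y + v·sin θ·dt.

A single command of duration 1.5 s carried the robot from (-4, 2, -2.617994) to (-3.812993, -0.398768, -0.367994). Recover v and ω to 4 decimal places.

Δθ = -0.367994 − -2.617994 = 2.250000
ω = Δθ/dt = 2.250000/1.5 = 1.5000
R = −Δy/(cos θ' − cos θ) = 1.3333
v = R·ω = 1.3333·1.5000 = 2.0000

v = 2.0000, ω = 1.5000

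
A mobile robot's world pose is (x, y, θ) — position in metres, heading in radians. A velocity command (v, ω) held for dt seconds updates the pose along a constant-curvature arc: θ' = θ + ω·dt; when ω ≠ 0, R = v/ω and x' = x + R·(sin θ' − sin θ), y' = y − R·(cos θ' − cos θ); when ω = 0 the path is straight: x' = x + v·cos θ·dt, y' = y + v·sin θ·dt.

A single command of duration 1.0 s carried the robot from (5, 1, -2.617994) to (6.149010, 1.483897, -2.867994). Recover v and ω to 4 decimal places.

v = -1.2500, ω = -0.2500

Δθ = -2.867994 − -2.617994 = -0.250000
ω = Δθ/dt = -0.250000/1.0 = -0.2500
R = Δx/(sin θ' − sin θ) = 5.0000
v = R·ω = 5.0000·-0.2500 = -1.2500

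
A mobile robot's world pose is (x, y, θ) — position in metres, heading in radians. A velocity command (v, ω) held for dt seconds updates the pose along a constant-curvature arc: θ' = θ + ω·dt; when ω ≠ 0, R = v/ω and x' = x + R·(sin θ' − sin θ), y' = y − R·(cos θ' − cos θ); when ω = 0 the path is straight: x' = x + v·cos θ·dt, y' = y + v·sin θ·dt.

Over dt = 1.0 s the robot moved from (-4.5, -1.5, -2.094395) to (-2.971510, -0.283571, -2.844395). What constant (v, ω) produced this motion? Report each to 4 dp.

Δθ = -2.844395 − -2.094395 = -0.750000
ω = Δθ/dt = -0.750000/1.0 = -0.7500
R = Δx/(sin θ' − sin θ) = 2.6667
v = R·ω = 2.6667·-0.7500 = -2.0000

v = -2.0000, ω = -0.7500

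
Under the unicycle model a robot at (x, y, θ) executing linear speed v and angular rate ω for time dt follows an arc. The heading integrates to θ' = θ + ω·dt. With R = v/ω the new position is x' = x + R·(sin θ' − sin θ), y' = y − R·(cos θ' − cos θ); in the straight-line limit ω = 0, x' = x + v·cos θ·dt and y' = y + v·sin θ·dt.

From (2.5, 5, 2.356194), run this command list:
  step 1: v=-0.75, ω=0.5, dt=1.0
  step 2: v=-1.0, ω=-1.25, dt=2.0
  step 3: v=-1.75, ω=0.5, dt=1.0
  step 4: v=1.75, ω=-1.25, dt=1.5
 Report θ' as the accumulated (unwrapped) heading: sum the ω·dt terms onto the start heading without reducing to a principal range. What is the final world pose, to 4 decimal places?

(4.0184, 1.9339, -1.0188)

step 1: θ'=2.8562 (R=-1.5000) → pose (3.1384, 4.6213, 2.8562)
step 2: θ'=0.3562 (R=0.8000) → pose (3.1921, 3.1039, 0.3562)
step 3: θ'=0.8562 (R=-3.5000) → pose (1.7688, 2.1172, 0.8562)
step 4: θ'=-1.0188 (R=-1.4000) → pose (4.0184, 1.9339, -1.0188)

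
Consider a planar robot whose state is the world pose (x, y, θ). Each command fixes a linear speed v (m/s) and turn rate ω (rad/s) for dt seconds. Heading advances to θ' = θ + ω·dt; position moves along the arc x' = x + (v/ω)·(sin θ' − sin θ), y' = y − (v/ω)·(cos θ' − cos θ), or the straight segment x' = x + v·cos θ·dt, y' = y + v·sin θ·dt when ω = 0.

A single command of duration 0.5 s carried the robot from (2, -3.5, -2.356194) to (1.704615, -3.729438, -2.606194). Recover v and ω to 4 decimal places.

Δθ = -2.606194 − -2.356194 = -0.250000
ω = Δθ/dt = -0.250000/0.5 = -0.5000
R = Δx/(sin θ' − sin θ) = -1.5000
v = R·ω = -1.5000·-0.5000 = 0.7500

v = 0.7500, ω = -0.5000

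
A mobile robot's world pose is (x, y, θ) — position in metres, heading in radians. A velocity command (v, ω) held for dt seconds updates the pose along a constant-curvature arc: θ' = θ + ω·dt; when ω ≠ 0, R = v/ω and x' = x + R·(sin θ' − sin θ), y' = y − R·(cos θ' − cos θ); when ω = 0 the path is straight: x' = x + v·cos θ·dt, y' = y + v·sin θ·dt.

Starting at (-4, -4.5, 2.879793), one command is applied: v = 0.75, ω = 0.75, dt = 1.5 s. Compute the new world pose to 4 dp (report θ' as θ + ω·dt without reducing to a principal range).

(-5.0187, -4.8159, 4.0048)

θ' = 2.8798 + 0.75·1.5 = 4.0048
R = v/ω = 0.75/0.75 = 1.0000
x' = -4 + 1.0000·(sin 4.0048 − sin 2.8798) = -5.0187
y' = -4.5 − 1.0000·(cos 4.0048 − cos 2.8798) = -4.8159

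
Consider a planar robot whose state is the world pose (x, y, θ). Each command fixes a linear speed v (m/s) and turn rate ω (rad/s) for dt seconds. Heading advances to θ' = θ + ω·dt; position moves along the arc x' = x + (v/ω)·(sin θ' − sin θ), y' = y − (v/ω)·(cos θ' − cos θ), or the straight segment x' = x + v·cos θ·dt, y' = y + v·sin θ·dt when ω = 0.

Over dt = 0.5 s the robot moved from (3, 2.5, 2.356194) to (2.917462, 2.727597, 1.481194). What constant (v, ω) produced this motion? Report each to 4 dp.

Δθ = 1.481194 − 2.356194 = -0.875000
ω = Δθ/dt = -0.875000/0.5 = -1.7500
R = −Δy/(cos θ' − cos θ) = -0.2857
v = R·ω = -0.2857·-1.7500 = 0.5000

v = 0.5000, ω = -1.7500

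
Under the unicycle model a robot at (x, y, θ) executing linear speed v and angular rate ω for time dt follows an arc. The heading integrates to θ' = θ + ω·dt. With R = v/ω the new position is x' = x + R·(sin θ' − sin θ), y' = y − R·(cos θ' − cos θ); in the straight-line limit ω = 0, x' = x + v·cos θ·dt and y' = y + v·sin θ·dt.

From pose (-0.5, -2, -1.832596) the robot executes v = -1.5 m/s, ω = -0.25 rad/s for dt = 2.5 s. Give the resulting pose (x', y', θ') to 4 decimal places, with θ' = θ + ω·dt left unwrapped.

(1.5042, 1.0974, -2.4576)

θ' = -1.8326 + -0.25·2.5 = -2.4576
R = v/ω = -1.5/-0.25 = 6.0000
x' = -0.5 + 6.0000·(sin -2.4576 − sin -1.8326) = 1.5042
y' = -2 − 6.0000·(cos -2.4576 − cos -1.8326) = 1.0974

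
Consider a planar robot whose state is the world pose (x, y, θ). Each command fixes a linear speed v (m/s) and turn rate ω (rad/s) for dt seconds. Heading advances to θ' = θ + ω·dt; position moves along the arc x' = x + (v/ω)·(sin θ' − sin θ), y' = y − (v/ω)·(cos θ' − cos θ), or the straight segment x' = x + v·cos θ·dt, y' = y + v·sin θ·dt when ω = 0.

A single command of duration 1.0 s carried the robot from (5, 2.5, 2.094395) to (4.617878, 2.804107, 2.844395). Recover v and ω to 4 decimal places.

Δθ = 2.844395 − 2.094395 = 0.750000
ω = Δθ/dt = 0.750000/1.0 = 0.7500
R = Δx/(sin θ' − sin θ) = 0.6667
v = R·ω = 0.6667·0.7500 = 0.5000

v = 0.5000, ω = 0.7500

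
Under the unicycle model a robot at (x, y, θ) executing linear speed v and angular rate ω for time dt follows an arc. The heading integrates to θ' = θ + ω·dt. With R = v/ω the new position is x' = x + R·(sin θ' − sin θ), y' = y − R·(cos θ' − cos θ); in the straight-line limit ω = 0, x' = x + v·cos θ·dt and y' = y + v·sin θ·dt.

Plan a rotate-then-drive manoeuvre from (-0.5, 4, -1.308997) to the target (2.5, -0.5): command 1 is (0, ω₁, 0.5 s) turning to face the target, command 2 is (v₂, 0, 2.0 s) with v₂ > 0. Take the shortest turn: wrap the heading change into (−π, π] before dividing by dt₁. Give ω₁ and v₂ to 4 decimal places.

ω₁ = 0.6524, v₂ = 2.7042

heading to target = atan2(-0.5−4, 2.5−-0.5) = -0.9828
Δθ = wrap(-0.9828 − -1.3090) = 0.3262; ω₁ = Δθ/dt₁ = 0.6524
distance = √((2.5−-0.5)² + (-0.5−4)²) = 5.4083; v₂ = distance/dt₂ = 2.7042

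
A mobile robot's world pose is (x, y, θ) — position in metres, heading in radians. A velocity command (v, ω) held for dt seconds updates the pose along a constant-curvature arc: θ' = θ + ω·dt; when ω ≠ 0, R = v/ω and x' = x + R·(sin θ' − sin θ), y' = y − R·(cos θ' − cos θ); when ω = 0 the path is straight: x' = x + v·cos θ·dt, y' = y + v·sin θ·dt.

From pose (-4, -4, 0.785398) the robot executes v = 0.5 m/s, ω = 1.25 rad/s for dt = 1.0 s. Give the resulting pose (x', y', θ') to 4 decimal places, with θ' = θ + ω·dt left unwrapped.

(-3.9252, -3.5379, 2.0354)

θ' = 0.7854 + 1.25·1.0 = 2.0354
R = v/ω = 0.5/1.25 = 0.4000
x' = -4 + 0.4000·(sin 2.0354 − sin 0.7854) = -3.9252
y' = -4 − 0.4000·(cos 2.0354 − cos 0.7854) = -3.5379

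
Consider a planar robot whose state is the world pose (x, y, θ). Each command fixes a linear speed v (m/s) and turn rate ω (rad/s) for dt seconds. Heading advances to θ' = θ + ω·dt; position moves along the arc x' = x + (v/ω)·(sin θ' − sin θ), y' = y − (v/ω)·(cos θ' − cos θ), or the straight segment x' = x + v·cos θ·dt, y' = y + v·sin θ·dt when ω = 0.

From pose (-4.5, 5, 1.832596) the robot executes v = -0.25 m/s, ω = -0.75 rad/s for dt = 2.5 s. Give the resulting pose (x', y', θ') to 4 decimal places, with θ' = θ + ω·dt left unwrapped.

θ' = 1.8326 + -0.75·2.5 = -0.0424
R = v/ω = -0.25/-0.75 = 0.3333
x' = -4.5 + 0.3333·(sin -0.0424 − sin 1.8326) = -4.8361
y' = 5 − 0.3333·(cos -0.0424 − cos 1.8326) = 4.5807

(-4.8361, 4.5807, -0.0424)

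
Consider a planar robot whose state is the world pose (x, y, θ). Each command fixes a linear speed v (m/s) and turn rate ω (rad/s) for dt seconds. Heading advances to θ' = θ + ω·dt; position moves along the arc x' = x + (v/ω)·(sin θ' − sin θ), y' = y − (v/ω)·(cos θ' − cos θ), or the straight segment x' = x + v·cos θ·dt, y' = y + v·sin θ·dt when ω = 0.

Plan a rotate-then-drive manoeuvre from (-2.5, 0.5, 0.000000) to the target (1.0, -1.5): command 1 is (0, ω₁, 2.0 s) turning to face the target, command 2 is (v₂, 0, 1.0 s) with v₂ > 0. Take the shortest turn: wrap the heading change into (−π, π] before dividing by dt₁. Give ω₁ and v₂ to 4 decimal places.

heading to target = atan2(-1.5−0.5, 1−-2.5) = -0.5191
Δθ = wrap(-0.5191 − 0.0000) = -0.5191; ω₁ = Δθ/dt₁ = -0.2596
distance = √((1−-2.5)² + (-1.5−0.5)²) = 4.0311; v₂ = distance/dt₂ = 4.0311

ω₁ = -0.2596, v₂ = 4.0311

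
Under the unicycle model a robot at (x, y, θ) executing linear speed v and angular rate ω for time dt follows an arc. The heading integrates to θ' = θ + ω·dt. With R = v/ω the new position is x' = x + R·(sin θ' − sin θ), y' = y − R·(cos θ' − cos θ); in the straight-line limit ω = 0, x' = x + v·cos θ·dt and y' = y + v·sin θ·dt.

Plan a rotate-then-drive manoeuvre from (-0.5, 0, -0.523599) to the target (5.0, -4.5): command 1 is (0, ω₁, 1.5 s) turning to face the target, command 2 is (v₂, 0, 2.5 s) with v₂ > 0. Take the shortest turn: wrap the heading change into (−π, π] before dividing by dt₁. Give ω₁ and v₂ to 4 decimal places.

ω₁ = -0.1081, v₂ = 2.8425

heading to target = atan2(-4.5−0, 5−-0.5) = -0.6857
Δθ = wrap(-0.6857 − -0.5236) = -0.1621; ω₁ = Δθ/dt₁ = -0.1081
distance = √((5−-0.5)² + (-4.5−0)²) = 7.1063; v₂ = distance/dt₂ = 2.8425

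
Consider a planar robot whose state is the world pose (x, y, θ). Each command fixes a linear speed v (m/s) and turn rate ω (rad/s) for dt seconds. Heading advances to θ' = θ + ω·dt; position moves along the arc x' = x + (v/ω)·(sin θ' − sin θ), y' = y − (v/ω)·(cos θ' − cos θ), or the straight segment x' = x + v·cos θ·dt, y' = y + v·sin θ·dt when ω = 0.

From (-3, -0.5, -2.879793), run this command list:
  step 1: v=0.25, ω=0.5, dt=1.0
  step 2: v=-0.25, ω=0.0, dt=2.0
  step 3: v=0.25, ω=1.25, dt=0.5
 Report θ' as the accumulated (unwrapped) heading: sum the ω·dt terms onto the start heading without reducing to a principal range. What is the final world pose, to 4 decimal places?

(-2.9125, -0.3842, -1.7548)

step 1: θ'=-2.3798 (R=0.5000) → pose (-3.2157, -0.6212, -2.3798)
step 2: θ'=-2.3798 (straight) → pose (-2.8539, -0.2761, -2.3798)
step 3: θ'=-1.7548 (R=0.2000) → pose (-2.9125, -0.3842, -1.7548)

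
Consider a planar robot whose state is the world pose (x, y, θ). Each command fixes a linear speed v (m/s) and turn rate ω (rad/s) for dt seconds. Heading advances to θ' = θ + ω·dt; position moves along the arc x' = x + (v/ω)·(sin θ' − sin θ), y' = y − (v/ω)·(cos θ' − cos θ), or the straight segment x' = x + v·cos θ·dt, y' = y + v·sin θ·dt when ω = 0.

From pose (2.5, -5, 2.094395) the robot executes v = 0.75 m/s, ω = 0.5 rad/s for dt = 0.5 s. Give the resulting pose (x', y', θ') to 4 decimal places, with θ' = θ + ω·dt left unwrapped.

θ' = 2.0944 + 0.5·0.5 = 2.3444
R = v/ω = 0.75/0.5 = 1.5000
x' = 2.5 + 1.5000·(sin 2.3444 − sin 2.0944) = 2.2741
y' = -5 − 1.5000·(cos 2.3444 − cos 2.0944) = -4.7019

(2.2741, -4.7019, 2.3444)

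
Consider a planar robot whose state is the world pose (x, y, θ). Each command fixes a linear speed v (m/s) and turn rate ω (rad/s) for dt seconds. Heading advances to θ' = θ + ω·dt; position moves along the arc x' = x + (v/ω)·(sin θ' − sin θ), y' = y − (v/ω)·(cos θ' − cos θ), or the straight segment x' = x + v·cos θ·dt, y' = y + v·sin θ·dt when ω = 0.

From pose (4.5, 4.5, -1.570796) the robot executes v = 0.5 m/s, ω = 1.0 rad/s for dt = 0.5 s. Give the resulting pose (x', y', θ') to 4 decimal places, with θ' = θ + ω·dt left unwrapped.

θ' = -1.5708 + 1.0·0.5 = -1.0708
R = v/ω = 0.5/1.0 = 0.5000
x' = 4.5 + 0.5000·(sin -1.0708 − sin -1.5708) = 4.5612
y' = 4.5 − 0.5000·(cos -1.0708 − cos -1.5708) = 4.2603

(4.5612, 4.2603, -1.0708)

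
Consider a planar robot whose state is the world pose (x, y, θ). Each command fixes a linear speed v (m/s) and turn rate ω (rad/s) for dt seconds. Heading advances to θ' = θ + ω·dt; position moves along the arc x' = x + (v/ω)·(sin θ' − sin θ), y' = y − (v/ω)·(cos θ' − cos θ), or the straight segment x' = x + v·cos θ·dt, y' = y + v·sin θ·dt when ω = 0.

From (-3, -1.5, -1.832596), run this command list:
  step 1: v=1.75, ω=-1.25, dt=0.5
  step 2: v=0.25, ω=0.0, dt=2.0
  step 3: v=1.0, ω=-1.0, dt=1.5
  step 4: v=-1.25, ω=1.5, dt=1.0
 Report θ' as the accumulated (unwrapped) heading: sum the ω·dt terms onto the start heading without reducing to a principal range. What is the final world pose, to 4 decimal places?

step 1: θ'=-2.4576 (R=-1.4000) → pose (-3.4676, -2.2227, -2.4576)
step 2: θ'=-2.4576 (straight) → pose (-3.8552, -2.5387, -2.4576)
step 3: θ'=-3.9576 (R=-1.0000) → pose (-5.2155, -2.4488, -3.9576)
step 4: θ'=-2.4576 (R=-0.8333) → pose (-4.0819, -2.5237, -2.4576)

(-4.0819, -2.5237, -2.4576)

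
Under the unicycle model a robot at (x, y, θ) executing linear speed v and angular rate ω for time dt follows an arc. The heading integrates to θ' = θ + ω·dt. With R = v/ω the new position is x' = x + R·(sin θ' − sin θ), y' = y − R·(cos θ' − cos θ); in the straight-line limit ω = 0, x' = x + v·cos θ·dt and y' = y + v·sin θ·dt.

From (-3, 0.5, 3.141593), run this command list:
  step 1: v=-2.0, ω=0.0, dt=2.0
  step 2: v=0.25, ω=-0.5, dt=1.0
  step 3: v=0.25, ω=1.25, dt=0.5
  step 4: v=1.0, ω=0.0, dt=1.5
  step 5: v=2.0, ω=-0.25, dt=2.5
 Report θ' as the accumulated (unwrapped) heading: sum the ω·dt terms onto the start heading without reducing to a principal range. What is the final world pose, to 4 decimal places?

step 1: θ'=3.1416 (straight) → pose (1.0000, 0.5000, 3.1416)
step 2: θ'=2.6416 (R=-0.5000) → pose (0.7603, 0.5612, 2.6416)
step 3: θ'=3.2666 (R=0.2000) → pose (0.6395, 0.5841, 3.2666)
step 4: θ'=3.2666 (straight) → pose (-0.8488, 0.3971, 3.2666)
step 5: θ'=2.6416 (R=-8.0000) → pose (-5.6816, 1.3140, 2.6416)

(-5.6816, 1.3140, 2.6416)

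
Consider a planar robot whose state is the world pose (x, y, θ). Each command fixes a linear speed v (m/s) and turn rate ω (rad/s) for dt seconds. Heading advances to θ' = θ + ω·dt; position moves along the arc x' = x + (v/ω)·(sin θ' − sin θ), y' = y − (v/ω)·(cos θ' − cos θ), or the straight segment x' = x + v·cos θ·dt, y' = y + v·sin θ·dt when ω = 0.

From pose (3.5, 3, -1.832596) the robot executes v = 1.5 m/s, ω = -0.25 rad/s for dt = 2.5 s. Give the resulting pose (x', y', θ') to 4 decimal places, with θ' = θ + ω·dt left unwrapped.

θ' = -1.8326 + -0.25·2.5 = -2.4576
R = v/ω = 1.5/-0.25 = -6.0000
x' = 3.5 + -6.0000·(sin -2.4576 − sin -1.8326) = 1.4958
y' = 3 − -6.0000·(cos -2.4576 − cos -1.8326) = -0.0974

(1.4958, -0.0974, -2.4576)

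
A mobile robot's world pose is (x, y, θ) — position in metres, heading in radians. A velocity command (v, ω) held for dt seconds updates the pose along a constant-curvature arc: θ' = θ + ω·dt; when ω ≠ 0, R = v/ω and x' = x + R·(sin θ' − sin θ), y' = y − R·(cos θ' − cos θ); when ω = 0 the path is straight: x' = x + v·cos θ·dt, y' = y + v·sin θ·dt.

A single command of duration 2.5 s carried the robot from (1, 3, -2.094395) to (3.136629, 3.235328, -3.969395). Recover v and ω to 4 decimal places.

Δθ = -3.969395 − -2.094395 = -1.875000
ω = Δθ/dt = -1.875000/2.5 = -0.7500
R = Δx/(sin θ' − sin θ) = 1.3333
v = R·ω = 1.3333·-0.7500 = -1.0000

v = -1.0000, ω = -0.7500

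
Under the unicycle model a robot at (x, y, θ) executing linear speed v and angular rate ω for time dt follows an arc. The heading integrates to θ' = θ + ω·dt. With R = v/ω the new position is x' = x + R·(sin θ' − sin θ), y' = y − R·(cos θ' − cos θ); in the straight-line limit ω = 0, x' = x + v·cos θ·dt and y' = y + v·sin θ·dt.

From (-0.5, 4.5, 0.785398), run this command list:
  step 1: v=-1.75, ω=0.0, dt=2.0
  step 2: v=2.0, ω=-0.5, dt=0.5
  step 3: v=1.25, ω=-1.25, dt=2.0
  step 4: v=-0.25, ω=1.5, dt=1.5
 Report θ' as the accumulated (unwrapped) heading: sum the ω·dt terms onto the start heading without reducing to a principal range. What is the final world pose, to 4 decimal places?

(-0.9544, 1.6171, 0.2854)

step 1: θ'=0.7854 (straight) → pose (-2.9749, 2.0251, 0.7854)
step 2: θ'=0.5354 (R=-4.0000) → pose (-2.1872, 2.6370, 0.5354)
step 3: θ'=-1.9646 (R=-1.0000) → pose (-0.7535, 1.3932, -1.9646)
step 4: θ'=0.2854 (R=-0.1667) → pose (-0.9544, 1.6171, 0.2854)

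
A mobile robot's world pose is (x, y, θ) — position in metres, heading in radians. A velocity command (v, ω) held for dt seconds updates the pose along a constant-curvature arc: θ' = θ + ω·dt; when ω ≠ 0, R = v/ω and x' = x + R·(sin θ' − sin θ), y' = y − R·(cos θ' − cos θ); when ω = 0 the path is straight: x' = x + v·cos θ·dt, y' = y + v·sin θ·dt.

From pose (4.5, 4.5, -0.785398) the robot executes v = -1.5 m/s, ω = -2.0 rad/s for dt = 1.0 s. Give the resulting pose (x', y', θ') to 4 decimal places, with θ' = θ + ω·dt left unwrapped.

(4.7688, 5.7333, -2.7854)

θ' = -0.7854 + -2.0·1.0 = -2.7854
R = v/ω = -1.5/-2.0 = 0.7500
x' = 4.5 + 0.7500·(sin -2.7854 − sin -0.7854) = 4.7688
y' = 4.5 − 0.7500·(cos -2.7854 − cos -0.7854) = 5.7333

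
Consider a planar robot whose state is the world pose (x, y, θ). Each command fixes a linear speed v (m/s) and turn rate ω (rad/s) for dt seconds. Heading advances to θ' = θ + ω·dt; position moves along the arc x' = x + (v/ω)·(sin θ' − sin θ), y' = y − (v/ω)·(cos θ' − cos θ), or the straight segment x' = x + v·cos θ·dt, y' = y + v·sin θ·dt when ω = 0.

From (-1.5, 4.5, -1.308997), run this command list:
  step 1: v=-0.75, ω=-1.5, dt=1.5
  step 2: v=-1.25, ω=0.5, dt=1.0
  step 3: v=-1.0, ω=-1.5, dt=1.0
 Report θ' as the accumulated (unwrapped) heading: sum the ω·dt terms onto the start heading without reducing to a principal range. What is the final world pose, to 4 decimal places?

step 1: θ'=-3.5590 (R=0.5000) → pose (-0.8143, 5.0865, -3.5590)
step 2: θ'=-3.0590 (R=-2.5000) → pose (0.4054, 4.8804, -3.0590)
step 3: θ'=-4.5590 (R=0.6667) → pose (1.1192, 4.3178, -4.5590)

(1.1192, 4.3178, -4.5590)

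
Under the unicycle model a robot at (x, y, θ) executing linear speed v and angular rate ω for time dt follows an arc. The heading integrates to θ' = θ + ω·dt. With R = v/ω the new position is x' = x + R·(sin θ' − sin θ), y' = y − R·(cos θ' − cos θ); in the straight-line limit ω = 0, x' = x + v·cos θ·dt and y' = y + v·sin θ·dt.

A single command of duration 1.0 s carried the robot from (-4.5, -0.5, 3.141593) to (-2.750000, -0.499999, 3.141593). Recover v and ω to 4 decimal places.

Δθ = 3.141593 − 3.141593 = 0.000000
ω = Δθ/dt = 0.000000/1.0 = 0.0000
ω = 0 → v = (Δx·cos θ + Δy·sin θ)/dt = -1.7500

v = -1.7500, ω = 0.0000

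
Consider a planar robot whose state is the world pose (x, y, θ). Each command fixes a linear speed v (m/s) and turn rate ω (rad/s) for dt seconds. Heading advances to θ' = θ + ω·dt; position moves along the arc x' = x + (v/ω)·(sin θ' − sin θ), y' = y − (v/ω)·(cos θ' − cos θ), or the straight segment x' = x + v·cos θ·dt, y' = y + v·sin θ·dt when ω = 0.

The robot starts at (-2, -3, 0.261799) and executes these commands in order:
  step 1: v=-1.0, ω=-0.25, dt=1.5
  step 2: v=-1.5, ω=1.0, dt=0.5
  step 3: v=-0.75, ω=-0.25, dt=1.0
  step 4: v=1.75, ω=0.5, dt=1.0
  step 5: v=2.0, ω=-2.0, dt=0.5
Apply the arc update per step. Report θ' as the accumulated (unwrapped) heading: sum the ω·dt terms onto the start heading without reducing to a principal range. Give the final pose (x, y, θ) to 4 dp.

(-2.3912, -2.6215, -0.3632)

step 1: θ'=-0.1132 (R=4.0000) → pose (-3.4871, -3.1107, -0.1132)
step 2: θ'=0.3868 (R=-1.5000) → pose (-4.2224, -3.2119, 0.3868)
step 3: θ'=0.1368 (R=3.0000) → pose (-4.9449, -3.4055, 0.1368)
step 4: θ'=0.6368 (R=3.5000) → pose (-3.3411, -2.7522, 0.6368)
step 5: θ'=-0.3632 (R=-1.0000) → pose (-2.3912, -2.6215, -0.3632)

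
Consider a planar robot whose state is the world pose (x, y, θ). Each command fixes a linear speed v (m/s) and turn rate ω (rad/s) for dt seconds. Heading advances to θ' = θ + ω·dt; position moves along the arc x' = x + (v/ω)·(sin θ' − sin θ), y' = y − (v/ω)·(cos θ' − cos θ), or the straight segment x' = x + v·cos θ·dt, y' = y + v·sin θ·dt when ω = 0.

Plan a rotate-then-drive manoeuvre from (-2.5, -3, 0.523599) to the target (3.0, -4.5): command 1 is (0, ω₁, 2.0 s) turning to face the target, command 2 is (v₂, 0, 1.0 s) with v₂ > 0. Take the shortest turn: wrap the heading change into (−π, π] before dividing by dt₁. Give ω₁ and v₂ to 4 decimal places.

ω₁ = -0.3949, v₂ = 5.7009

heading to target = atan2(-4.5−-3, 3−-2.5) = -0.2663
Δθ = wrap(-0.2663 − 0.5236) = -0.7899; ω₁ = Δθ/dt₁ = -0.3949
distance = √((3−-2.5)² + (-4.5−-3)²) = 5.7009; v₂ = distance/dt₂ = 5.7009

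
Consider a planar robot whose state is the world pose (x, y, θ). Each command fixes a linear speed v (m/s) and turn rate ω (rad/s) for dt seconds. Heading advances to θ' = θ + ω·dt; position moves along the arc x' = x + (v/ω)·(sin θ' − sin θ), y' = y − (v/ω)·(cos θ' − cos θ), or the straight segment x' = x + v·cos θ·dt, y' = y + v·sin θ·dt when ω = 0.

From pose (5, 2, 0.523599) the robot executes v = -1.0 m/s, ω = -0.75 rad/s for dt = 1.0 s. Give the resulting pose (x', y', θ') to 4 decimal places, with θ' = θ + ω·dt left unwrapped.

(4.0340, 1.8554, -0.2264)

θ' = 0.5236 + -0.75·1.0 = -0.2264
R = v/ω = -1.0/-0.75 = 1.3333
x' = 5 + 1.3333·(sin -0.2264 − sin 0.5236) = 4.0340
y' = 2 − 1.3333·(cos -0.2264 − cos 0.5236) = 1.8554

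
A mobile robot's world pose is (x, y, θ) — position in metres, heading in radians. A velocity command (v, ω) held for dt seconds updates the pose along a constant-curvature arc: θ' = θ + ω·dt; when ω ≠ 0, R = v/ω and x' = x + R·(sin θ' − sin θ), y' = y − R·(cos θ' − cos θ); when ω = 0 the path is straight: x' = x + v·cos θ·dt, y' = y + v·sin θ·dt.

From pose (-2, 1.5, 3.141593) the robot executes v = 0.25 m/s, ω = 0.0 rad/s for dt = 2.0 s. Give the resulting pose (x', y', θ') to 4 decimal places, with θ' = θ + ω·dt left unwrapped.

(-2.5000, 1.5000, 3.1416)

θ' = 3.1416 + 0.0·2.0 = 3.1416
ω = 0 → straight: x' = -2 + 0.25·cos(3.1416)·2.0 = -2.5000
y' = 1.5 + 0.25·sin(3.1416)·2.0 = 1.5000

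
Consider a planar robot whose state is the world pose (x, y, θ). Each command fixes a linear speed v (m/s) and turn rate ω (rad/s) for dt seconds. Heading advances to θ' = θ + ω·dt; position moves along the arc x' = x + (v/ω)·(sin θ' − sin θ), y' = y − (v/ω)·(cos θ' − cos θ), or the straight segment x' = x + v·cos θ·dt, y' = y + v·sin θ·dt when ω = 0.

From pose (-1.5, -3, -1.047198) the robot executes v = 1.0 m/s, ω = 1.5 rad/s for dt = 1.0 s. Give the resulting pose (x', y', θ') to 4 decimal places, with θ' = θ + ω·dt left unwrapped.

(-0.6310, -3.2662, 0.4528)

θ' = -1.0472 + 1.5·1.0 = 0.4528
R = v/ω = 1.0/1.5 = 0.6667
x' = -1.5 + 0.6667·(sin 0.4528 − sin -1.0472) = -0.6310
y' = -3 − 0.6667·(cos 0.4528 − cos -1.0472) = -3.2662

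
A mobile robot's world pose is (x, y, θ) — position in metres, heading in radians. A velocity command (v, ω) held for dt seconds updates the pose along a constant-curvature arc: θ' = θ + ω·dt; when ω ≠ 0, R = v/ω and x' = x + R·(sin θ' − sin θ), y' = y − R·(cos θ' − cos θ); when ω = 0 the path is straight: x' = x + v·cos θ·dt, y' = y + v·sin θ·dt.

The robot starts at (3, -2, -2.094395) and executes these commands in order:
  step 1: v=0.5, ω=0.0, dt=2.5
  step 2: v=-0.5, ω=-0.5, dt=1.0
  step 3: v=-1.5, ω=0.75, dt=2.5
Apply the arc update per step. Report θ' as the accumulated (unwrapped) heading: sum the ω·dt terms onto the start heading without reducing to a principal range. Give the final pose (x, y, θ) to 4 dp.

step 1: θ'=-2.0944 (straight) → pose (2.3750, -3.0825, -2.0944)
step 2: θ'=-2.5944 (R=1.0000) → pose (2.7207, -2.7285, -2.5944)
step 3: θ'=-0.7194 (R=-2.0000) → pose (2.9980, 0.4838, -0.7194)

(2.9980, 0.4838, -0.7194)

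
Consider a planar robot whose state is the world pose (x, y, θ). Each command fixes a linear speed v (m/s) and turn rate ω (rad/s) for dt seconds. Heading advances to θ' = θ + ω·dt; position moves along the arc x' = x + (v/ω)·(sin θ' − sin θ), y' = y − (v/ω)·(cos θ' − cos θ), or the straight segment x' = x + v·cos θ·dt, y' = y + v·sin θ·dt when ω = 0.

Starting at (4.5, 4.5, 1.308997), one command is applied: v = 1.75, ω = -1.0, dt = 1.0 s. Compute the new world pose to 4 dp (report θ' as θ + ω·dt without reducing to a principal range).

(5.6582, 5.7142, 0.3090)

θ' = 1.3090 + -1.0·1.0 = 0.3090
R = v/ω = 1.75/-1.0 = -1.7500
x' = 4.5 + -1.7500·(sin 0.3090 − sin 1.3090) = 5.6582
y' = 4.5 − -1.7500·(cos 0.3090 − cos 1.3090) = 5.7142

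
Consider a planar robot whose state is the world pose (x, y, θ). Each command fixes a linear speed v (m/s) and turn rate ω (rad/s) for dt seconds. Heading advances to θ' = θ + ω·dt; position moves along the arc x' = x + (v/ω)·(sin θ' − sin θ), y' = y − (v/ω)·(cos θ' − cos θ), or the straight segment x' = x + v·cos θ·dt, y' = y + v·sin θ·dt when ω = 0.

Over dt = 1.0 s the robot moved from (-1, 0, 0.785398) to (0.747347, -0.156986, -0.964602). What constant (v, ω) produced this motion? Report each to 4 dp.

v = 2.0000, ω = -1.7500

Δθ = -0.964602 − 0.785398 = -1.750000
ω = Δθ/dt = -1.750000/1.0 = -1.7500
R = Δx/(sin θ' − sin θ) = -1.1429
v = R·ω = -1.1429·-1.7500 = 2.0000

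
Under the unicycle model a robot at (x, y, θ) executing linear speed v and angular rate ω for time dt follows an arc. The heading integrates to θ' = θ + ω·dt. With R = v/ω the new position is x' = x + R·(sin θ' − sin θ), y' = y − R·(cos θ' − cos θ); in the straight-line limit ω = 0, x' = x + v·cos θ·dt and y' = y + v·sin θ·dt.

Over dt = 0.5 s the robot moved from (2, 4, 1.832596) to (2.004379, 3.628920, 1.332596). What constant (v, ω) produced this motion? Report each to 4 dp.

Δθ = 1.332596 − 1.832596 = -0.500000
ω = Δθ/dt = -0.500000/0.5 = -1.0000
R = −Δy/(cos θ' − cos θ) = 0.7500
v = R·ω = 0.7500·-1.0000 = -0.7500

v = -0.7500, ω = -1.0000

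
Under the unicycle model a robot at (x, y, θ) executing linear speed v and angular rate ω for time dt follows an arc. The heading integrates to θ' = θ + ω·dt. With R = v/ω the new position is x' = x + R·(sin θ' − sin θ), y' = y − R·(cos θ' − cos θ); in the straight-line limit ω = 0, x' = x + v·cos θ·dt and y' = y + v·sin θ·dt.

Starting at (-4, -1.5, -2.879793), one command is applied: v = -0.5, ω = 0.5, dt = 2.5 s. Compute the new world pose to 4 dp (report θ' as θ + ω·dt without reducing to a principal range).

(-3.2606, -0.5930, -1.6298)

θ' = -2.8798 + 0.5·2.5 = -1.6298
R = v/ω = -0.5/0.5 = -1.0000
x' = -4 + -1.0000·(sin -1.6298 − sin -2.8798) = -3.2606
y' = -1.5 − -1.0000·(cos -1.6298 − cos -2.8798) = -0.5930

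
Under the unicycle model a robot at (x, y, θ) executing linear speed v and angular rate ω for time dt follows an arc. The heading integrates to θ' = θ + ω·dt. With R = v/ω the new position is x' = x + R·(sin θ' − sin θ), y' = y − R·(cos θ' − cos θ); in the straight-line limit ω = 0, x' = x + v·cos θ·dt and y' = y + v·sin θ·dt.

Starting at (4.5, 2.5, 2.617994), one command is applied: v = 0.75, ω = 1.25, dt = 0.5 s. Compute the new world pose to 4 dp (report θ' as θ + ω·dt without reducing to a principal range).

θ' = 2.6180 + 1.25·0.5 = 3.2430
R = v/ω = 0.75/1.25 = 0.6000
x' = 4.5 + 0.6000·(sin 3.2430 − sin 2.6180) = 4.1393
y' = 2.5 − 0.6000·(cos 3.2430 − cos 2.6180) = 2.5773

(4.1393, 2.5773, 3.2430)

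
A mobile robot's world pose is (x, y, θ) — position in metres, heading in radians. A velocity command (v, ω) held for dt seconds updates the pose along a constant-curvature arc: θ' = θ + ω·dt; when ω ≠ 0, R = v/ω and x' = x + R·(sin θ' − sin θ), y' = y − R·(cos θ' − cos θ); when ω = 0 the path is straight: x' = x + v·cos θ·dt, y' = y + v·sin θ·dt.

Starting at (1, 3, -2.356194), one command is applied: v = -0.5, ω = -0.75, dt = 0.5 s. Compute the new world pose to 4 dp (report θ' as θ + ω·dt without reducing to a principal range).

θ' = -2.3562 + -0.75·0.5 = -2.7312
R = v/ω = -0.5/-0.75 = 0.6667
x' = 1 + 0.6667·(sin -2.7312 − sin -2.3562) = 1.2054
y' = 3 − 0.6667·(cos -2.7312 − cos -2.3562) = 3.1399

(1.2054, 3.1399, -2.7312)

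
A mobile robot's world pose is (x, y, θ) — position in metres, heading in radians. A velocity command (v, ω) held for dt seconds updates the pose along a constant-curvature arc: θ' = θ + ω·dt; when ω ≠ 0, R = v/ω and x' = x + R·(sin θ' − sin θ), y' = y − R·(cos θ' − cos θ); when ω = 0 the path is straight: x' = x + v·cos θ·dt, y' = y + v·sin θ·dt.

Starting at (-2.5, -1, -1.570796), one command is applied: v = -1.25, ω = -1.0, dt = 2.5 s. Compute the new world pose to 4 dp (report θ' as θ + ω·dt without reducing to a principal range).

θ' = -1.5708 + -1.0·2.5 = -4.0708
R = v/ω = -1.25/-1.0 = 1.2500
x' = -2.5 + 1.2500·(sin -4.0708 − sin -1.5708) = -0.2486
y' = -1 − 1.2500·(cos -4.0708 − cos -1.5708) = -0.2519

(-0.2486, -0.2519, -4.0708)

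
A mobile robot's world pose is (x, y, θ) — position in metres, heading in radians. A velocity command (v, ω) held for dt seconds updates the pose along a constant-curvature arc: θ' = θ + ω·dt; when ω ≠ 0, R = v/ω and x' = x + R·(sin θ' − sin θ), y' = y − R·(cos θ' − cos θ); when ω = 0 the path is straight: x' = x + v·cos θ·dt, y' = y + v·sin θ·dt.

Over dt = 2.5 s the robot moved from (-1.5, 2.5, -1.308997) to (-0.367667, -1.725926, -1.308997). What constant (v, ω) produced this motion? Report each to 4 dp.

Δθ = -1.308997 − -1.308997 = 0.000000
ω = Δθ/dt = 0.000000/2.5 = 0.0000
ω = 0 → v = (Δx·cos θ + Δy·sin θ)/dt = 1.7500

v = 1.7500, ω = 0.0000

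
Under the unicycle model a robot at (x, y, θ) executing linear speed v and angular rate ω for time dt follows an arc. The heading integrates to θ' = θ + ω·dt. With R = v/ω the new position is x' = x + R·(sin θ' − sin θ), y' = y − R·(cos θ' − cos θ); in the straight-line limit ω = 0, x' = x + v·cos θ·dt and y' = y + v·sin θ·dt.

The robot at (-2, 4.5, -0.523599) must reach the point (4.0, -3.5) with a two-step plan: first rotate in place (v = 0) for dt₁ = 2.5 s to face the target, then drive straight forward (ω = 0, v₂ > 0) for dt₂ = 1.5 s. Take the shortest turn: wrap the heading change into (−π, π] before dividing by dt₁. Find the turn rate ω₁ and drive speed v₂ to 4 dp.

heading to target = atan2(-3.5−4.5, 4−-2) = -0.9273
Δθ = wrap(-0.9273 − -0.5236) = -0.4037; ω₁ = Δθ/dt₁ = -0.1615
distance = √((4−-2)² + (-3.5−4.5)²) = 10.0000; v₂ = distance/dt₂ = 6.6667

ω₁ = -0.1615, v₂ = 6.6667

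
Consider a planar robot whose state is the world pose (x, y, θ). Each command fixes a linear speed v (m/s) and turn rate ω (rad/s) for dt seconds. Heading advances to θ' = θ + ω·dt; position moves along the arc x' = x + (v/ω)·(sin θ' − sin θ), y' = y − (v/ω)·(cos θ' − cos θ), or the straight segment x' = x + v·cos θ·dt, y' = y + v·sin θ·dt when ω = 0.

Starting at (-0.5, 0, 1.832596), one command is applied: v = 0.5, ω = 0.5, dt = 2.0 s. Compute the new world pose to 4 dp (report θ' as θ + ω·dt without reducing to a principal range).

(-1.1618, 0.6938, 2.8326)

θ' = 1.8326 + 0.5·2.0 = 2.8326
R = v/ω = 0.5/0.5 = 1.0000
x' = -0.5 + 1.0000·(sin 2.8326 − sin 1.8326) = -1.1618
y' = 0 − 1.0000·(cos 2.8326 − cos 1.8326) = 0.6938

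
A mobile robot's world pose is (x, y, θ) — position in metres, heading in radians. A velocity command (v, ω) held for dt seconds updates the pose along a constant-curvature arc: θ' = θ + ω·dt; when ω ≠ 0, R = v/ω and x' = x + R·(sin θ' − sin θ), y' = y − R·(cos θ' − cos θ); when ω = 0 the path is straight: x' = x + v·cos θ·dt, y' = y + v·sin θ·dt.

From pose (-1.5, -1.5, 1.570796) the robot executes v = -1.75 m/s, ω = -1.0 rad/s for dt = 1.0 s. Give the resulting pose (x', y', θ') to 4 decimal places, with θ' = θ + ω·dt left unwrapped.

θ' = 1.5708 + -1.0·1.0 = 0.5708
R = v/ω = -1.75/-1.0 = 1.7500
x' = -1.5 + 1.7500·(sin 0.5708 − sin 1.5708) = -2.3045
y' = -1.5 − 1.7500·(cos 0.5708 − cos 1.5708) = -2.9726

(-2.3045, -2.9726, 0.5708)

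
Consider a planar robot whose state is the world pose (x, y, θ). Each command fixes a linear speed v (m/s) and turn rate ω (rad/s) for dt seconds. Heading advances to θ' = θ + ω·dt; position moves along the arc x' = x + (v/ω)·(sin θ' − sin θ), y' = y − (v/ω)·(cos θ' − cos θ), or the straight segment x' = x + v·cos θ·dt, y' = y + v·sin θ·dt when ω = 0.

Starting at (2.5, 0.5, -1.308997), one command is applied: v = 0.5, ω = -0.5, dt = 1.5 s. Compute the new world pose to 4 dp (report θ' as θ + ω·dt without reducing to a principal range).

(2.4173, -0.2279, -2.0590)

θ' = -1.3090 + -0.5·1.5 = -2.0590
R = v/ω = 0.5/-0.5 = -1.0000
x' = 2.5 + -1.0000·(sin -2.0590 − sin -1.3090) = 2.4173
y' = 0.5 − -1.0000·(cos -2.0590 − cos -1.3090) = -0.2279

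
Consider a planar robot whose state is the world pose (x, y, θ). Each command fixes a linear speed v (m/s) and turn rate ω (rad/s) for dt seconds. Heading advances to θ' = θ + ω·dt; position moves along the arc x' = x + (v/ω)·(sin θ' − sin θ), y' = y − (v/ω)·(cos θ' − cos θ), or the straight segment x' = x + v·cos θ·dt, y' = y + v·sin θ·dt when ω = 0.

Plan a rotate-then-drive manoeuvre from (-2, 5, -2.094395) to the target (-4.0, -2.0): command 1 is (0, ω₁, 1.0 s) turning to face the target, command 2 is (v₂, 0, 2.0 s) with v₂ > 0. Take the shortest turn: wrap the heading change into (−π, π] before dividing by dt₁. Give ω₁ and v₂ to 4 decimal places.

ω₁ = 0.2453, v₂ = 3.6401

heading to target = atan2(-2−5, -4−-2) = -1.8491
Δθ = wrap(-1.8491 − -2.0944) = 0.2453; ω₁ = Δθ/dt₁ = 0.2453
distance = √((-4−-2)² + (-2−5)²) = 7.2801; v₂ = distance/dt₂ = 3.6401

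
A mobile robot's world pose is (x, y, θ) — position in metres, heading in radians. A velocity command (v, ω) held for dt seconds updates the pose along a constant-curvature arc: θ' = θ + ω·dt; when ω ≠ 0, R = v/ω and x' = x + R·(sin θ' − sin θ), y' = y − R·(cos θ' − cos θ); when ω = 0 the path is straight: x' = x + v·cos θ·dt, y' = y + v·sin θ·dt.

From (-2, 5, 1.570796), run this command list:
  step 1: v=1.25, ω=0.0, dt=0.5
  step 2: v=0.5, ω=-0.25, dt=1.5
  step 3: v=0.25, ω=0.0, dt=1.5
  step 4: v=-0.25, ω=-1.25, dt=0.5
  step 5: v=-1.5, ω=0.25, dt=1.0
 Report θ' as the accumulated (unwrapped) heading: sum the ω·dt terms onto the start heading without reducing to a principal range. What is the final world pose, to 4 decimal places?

(-2.9500, 5.6525, 0.8208)

step 1: θ'=1.5708 (straight) → pose (-2.0000, 5.6250, 1.5708)
step 2: θ'=1.1958 (R=-2.0000) → pose (-1.8610, 6.3575, 1.1958)
step 3: θ'=1.1958 (straight) → pose (-1.7237, 6.7065, 1.1958)
step 4: θ'=0.5708 (R=0.2000) → pose (-1.8017, 6.6114, 0.5708)
step 5: θ'=0.8208 (R=-6.0000) → pose (-2.9500, 5.6525, 0.8208)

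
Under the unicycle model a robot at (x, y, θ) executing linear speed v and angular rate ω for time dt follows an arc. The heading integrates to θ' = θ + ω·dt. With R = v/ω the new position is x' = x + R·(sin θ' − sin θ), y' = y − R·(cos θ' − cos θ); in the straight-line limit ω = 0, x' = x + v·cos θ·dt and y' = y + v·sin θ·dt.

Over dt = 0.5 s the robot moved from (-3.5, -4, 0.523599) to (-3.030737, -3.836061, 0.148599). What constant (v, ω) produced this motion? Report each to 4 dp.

Δθ = 0.148599 − 0.523599 = -0.375000
ω = Δθ/dt = -0.375000/0.5 = -0.7500
R = Δx/(sin θ' − sin θ) = -1.3333
v = R·ω = -1.3333·-0.7500 = 1.0000

v = 1.0000, ω = -0.7500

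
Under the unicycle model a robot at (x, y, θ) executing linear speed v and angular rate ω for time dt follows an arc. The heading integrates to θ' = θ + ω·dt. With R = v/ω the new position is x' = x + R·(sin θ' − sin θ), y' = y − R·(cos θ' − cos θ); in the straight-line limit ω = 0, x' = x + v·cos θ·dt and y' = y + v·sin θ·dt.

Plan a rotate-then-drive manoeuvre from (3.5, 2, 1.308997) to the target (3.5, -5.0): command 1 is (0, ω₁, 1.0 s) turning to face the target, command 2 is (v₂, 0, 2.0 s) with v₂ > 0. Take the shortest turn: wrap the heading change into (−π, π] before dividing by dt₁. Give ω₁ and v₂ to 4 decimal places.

heading to target = atan2(-5−2, 3.5−3.5) = -1.5708
Δθ = wrap(-1.5708 − 1.3090) = -2.8798; ω₁ = Δθ/dt₁ = -2.8798
distance = √((3.5−3.5)² + (-5−2)²) = 7.0000; v₂ = distance/dt₂ = 3.5000

ω₁ = -2.8798, v₂ = 3.5000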